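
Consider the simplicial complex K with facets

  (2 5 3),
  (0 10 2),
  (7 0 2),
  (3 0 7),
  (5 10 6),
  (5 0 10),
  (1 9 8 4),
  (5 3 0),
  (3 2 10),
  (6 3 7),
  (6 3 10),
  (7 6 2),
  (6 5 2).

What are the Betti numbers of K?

b_0 = 2, b_1 = 0, b_2 = 0, b_3 = 0.

Order the vertices as 0 < 1 < 2 < 3 < 4 < 5 < 6 < 7 < 8 < 9 < 10. Listing each simplex with vertices in this order, K has dimension 3 with simplices:

  0-simplices (11): [0], [1], [2], [3], [4], [5], [6], [7], [8], [9], [10]
  1-simplices (24): (24 of them)
  2-simplices (16): [0,2,7], [0,2,10], [0,3,5], [0,3,7], [0,5,10], [1,4,8], [1,4,9], [1,8,9], [2,3,5], [2,3,10], [2,5,6], [2,6,7], [3,6,7], [3,6,10], [4,8,9], [5,6,10]
  3-simplices (1): [1,4,8,9]

Hence C_0 ≅ Z^11, C_1 ≅ Z^24, C_2 ≅ Z^16, C_3 ≅ Z^1.

∂_1: C_1 → C_0 sends each edge [p,q] (with p < q) to q − p.
This gives a 11×24 integer matrix of rank 9; reducing to Smith normal form yields diagonal entries (1,1,1,1,1,1,1,1,1).

∂_2: C_2 → C_1 acts by ∂[p,q,r] = [q,r] − [p,r] + [p,q]. For instance
  ∂[1,8,9] = [8,9] − [1,9] + [1,8],
  ∂[0,3,5] = [3,5] − [0,5] + [0,3].
The 24×16 boundary matrix has rank 15 and Smith normal form diag(1,1,1,1,1,1,1,1,1,1,1,1,1,1,2).

∂_3: C_3 → C_2 sends each 3-simplex σ to the alternating sum Σ_i (−1)^i (σ with its i-th vertex removed). For instance
  ∂[1,4,8,9] = [4,8,9] − [1,8,9] + [1,4,9] − [1,4,8].
This gives a 16×1 integer matrix of rank 1; reducing to Smith normal form yields diagonal entries (1).

Reading off H_k = ker ∂_k / im ∂_{k+1}:

  H_0: rank C_0 − rank ∂_1 = 11 − 9 = 2, and the invariant factors of ∂_1 are all 1, so H_0 = Z^2.
  H_1: rank ker ∂_1 − rank ∂_2 = (24 − 9) − 15 = 0, and ∂_2 has invariant factor 2 > 1, so H_1 = Z/2Z.
  H_2: rank ker ∂_2 − rank ∂_3 = (16 − 15) − 1 = 0, and the invariant factors of ∂_3 are all 1, so H_2 = 0.
  H_3: rank ker ∂_3 − rank ∂_4 = (1 − 1) − 0 = 0, and there is no ∂_4, so H_3 = 0.

Hence the Betti numbers are b_0 = 2, b_1 = 0, b_2 = 0, b_3 = 0.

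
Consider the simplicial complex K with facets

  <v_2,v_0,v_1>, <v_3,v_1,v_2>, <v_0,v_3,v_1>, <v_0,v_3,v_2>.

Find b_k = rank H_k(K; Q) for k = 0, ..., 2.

b_0 = 1, b_1 = 0, b_2 = 1.

K has 4 vertices, 6 edges, 4 triangles.
rank ∂_0 = 0, rank ∂_1 = 3 ⇒ b_0 = 4 − 0 − 3 = 1; all invariant factors of ∂_1 are 1 so no torsion. So H_0 = Z.
rank ∂_1 = 3, rank ∂_2 = 3 ⇒ b_1 = 6 − 3 − 3 = 0; all invariant factors of ∂_2 are 1 so no torsion. So H_1 = 0.
rank ∂_2 = 3, rank ∂_3 = 0 ⇒ b_2 = 4 − 3 − 0 = 1. So H_2 = Z.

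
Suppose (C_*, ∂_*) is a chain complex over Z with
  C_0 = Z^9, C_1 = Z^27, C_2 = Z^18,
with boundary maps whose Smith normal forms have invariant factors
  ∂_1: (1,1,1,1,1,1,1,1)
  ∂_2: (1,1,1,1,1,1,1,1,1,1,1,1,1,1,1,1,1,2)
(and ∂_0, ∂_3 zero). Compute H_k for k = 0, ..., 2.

H_0 = Z,  H_1 = Z × Z/2,  H_2 = 0.

H_0: b_0 = 9 − 0 − 8 = 1; torsion from ∂_1 factors > 1: none. So H_0 = Z.
H_1: b_1 = 27 − 8 − 18 = 1; torsion from ∂_2 factors > 1: [2]. So H_1 = Z × Z/2.
H_2: b_2 = 18 − 18 − 0 = 0; torsion from ∂_3 factors > 1: none. So H_2 = 0.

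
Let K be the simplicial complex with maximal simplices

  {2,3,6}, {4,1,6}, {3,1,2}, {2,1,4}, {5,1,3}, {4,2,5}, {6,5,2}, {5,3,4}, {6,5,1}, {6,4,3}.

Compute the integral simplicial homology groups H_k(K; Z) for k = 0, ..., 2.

H_0 ≅ Z,  H_1 ≅ Z/2,  H_2 = 0.

K has 6 vertices, 15 edges, 10 triangles.
rank ∂_0 = 0, rank ∂_1 = 5 ⇒ b_0 = 6 − 0 − 5 = 1; all invariant factors of ∂_1 are 1 so no torsion. So H_0 = Z.
rank ∂_1 = 5, rank ∂_2 = 10 ⇒ b_1 = 15 − 5 − 10 = 0; ∂_2 has invariant factor(s) [2] giving torsion. So H_1 = Z/2.
rank ∂_2 = 10, rank ∂_3 = 0 ⇒ b_2 = 10 − 10 − 0 = 0. So H_2 = 0.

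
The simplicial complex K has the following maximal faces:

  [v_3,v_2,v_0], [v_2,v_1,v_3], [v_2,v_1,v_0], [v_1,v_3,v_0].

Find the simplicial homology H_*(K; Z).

H_0 = Z,  H_1 = 0,  H_2 = Z.

Fix the vertex order v_0 < v_1 < v_2 < v_3 and write every simplex with vertices in increasing order. Then dim K = 2 and the simplices of K are:

  0-simplices (4): [v_0], [v_1], [v_2], [v_3]
  1-simplices (6): [v_0,v_1], [v_0,v_2], [v_0,v_3], [v_1,v_2], [v_1,v_3], [v_2,v_3]
  2-simplices (4): [v_0,v_1,v_2], [v_0,v_1,v_3], [v_0,v_2,v_3], [v_1,v_2,v_3]

Hence C_0 ≅ Z^4, C_1 ≅ Z^6, C_2 ≅ Z^4.

Boundary ∂_1: C_1 → C_0 maps an edge to its endpoints' difference, ∂[p,q] = q − p.
The resulting 4×6 matrix has rank 3, and its Smith normal form has invariant factors (1,1,1).

∂_2: C_2 → C_1 acts by ∂[p,q,r] = [q,r] − [p,r] + [p,q]. For instance
  ∂[v_0,v_1,v_3] = [v_1,v_3] − [v_0,v_3] + [v_0,v_1],
  ∂[v_0,v_2,v_3] = [v_2,v_3] − [v_0,v_3] + [v_0,v_2].
This gives a 6×4 integer matrix of rank 3; reducing to Smith normal form yields diagonal entries (1,1,1).

Now H_k = ker ∂_k / im ∂_{k+1}, so:

  H_0: rank C_0 − rank ∂_1 = 4 − 3 = 1, and the invariant factors of ∂_1 are all 1, so H_0 = Z.
  H_1: rank ker ∂_1 − rank ∂_2 = (6 − 3) − 3 = 0, and the invariant factors of ∂_2 are all 1, so H_1 = 0.
  H_2: rank ker ∂_2 − rank ∂_3 = (4 − 3) − 0 = 1, and there is no ∂_3, so H_2 = Z.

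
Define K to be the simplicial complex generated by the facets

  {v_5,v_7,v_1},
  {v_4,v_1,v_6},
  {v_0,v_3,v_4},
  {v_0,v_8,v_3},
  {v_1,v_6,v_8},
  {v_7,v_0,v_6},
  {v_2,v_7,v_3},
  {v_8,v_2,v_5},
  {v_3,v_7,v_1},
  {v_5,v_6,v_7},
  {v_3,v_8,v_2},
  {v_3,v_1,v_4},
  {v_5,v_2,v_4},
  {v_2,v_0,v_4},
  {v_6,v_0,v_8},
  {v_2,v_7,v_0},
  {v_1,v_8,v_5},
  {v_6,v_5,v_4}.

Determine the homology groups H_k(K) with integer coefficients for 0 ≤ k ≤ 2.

Order the vertices as v_0 < v_1 < v_2 < v_3 < v_4 < v_5 < v_6 < v_7 < v_8. Listing each simplex with vertices in this order, K has dimension 2 with simplices:

  0-simplices (9): [v_0], [v_1], [v_2], [v_3], [v_4], [v_5], [v_6], [v_7], [v_8]
  1-simplices (27): (27 of them)
  2-simplices (18): (18 of them)

giving chain groups C_0 ≅ Z^9, C_1 ≅ Z^27, C_2 ≅ Z^18.

The boundary map ∂_1: C_1 → C_0 is given by ∂[p,q] = [q] − [p].
This gives a 9×27 integer matrix of rank 8; reducing to Smith normal form yields diagonal entries (1,1,1,1,1,1,1,1).

The boundary map ∂_2: C_2 → C_1 maps a triangle to the signed sum of its edges. For instance
  ∂[v_2,v_5,v_8] = [v_5,v_8] − [v_2,v_8] + [v_2,v_5],
  ∂[v_0,v_2,v_4] = [v_2,v_4] − [v_0,v_4] + [v_0,v_2].
The 27×18 boundary matrix has rank 18 and Smith normal form diag(1,1,1,1,1,1,1,1,1,1,1,1,1,1,1,1,1,2).

From H_k ≅ ker(∂_k) / im(∂_{k+1}) we obtain:

  H_0: rank C_0 − rank ∂_1 = 9 − 8 = 1, and the invariant factors of ∂_1 are all 1, so H_0 = Z.
  H_1: rank ker ∂_1 − rank ∂_2 = (27 − 8) − 18 = 1, and ∂_2 has invariant factor 2 > 1, so H_1 = Z ⊕ Z/2.
  H_2: rank ker ∂_2 − rank ∂_3 = (18 − 18) − 0 = 0, and there is no ∂_3, so H_2 = 0.

As a check, the Euler characteristic is 9 − 27 + 18 = 0, which agrees with 1 − 1 + 0 = 0.
(K is a triangulation of the Klein bottle.)

H_0 ≅ Z,  H_1 ≅ Z ⊕ Z/2,  H_2 = 0.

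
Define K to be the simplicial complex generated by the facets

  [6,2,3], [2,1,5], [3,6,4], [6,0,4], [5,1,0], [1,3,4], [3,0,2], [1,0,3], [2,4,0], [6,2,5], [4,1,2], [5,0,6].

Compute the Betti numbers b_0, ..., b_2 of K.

b_0 = 1, b_1 = 0, b_2 = 0.

We work with the vertex ordering 0 < 1 < 2 < 3 < 4 < 5 < 6. The simplices of K, each written with vertices in increasing order, are:

  0-simplices (7): [0], [1], [2], [3], [4], [5], [6]
  1-simplices (18): [0,1], [0,2], [0,3], [0,4], [0,5], [0,6], [1,2], [1,3], [1,4], [1,5], [2,3], [2,4], [2,5], [2,6], [3,4], [3,6], [4,6], [5,6]
  2-simplices (12): [0,1,3], [0,1,5], [0,2,3], [0,2,4], [0,4,6], [0,5,6], [1,2,4], [1,2,5], [1,3,4], [2,3,6], [2,5,6], [3,4,6]

so the chain groups are C_0 ≅ Z^7, C_1 ≅ Z^18, C_2 ≅ Z^12.

∂_1: C_1 → C_0 sends each edge [p,q] (with p < q) to q − p.
The resulting 7×18 matrix has rank 6, and its Smith normal form has invariant factors (1,1,1,1,1,1).

Boundary ∂_2: C_2 → C_1 sends each 2-simplex [p,q,r] to [q,r] − [p,r] + [p,q]. For instance
  ∂[0,1,3] = [1,3] − [0,3] + [0,1],
  ∂[3,4,6] = [4,6] − [3,6] + [3,4].
This gives a 18×12 integer matrix of rank 12; reducing to Smith normal form yields diagonal entries (1,1,1,1,1,1,1,1,1,1,1,2).

Reading off H_k = ker ∂_k / im ∂_{k+1}:

  H_0: rank C_0 − rank ∂_1 = 7 − 6 = 1, and the invariant factors of ∂_1 are all 1, so H_0 ≅ Z.
  H_1: rank ker ∂_1 − rank ∂_2 = (18 − 6) − 12 = 0, and ∂_2 has invariant factor 2 > 1, so H_1 ≅ Z/2.
  H_2: rank ker ∂_2 − rank ∂_3 = (12 − 12) − 0 = 0, and there is no ∂_3, so H_2 ≅ 0.

(K is a triangulation of the real projective plane RP^2.)

Hence the Betti numbers are b_0 = 1, b_1 = 0, b_2 = 0.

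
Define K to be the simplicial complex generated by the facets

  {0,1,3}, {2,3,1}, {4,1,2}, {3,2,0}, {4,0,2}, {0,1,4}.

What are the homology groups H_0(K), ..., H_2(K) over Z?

H_0 ≅ Z,  H_1 = 0,  H_2 ≅ Z.

K has 5 vertices, 9 edges, 6 triangles.
rank ∂_0 = 0, rank ∂_1 = 4 ⇒ b_0 = 5 − 0 − 4 = 1; all invariant factors of ∂_1 are 1 so no torsion. So H_0 = Z.
rank ∂_1 = 4, rank ∂_2 = 5 ⇒ b_1 = 9 − 4 − 5 = 0; all invariant factors of ∂_2 are 1 so no torsion. So H_1 = 0.
rank ∂_2 = 5, rank ∂_3 = 0 ⇒ b_2 = 6 − 5 − 0 = 1. So H_2 = Z.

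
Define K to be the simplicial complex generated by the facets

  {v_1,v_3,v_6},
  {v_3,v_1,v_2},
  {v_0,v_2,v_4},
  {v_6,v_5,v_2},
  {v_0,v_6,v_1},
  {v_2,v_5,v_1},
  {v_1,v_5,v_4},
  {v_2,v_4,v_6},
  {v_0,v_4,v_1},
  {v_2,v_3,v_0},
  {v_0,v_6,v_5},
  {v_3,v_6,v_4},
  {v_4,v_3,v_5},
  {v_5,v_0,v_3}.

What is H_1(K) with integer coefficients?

H_1 = Z^2.

K has 7 vertices, 21 edges, 14 triangles.
rank ∂_1 = 6, rank ∂_2 = 13 ⇒ b_1 = 21 − 6 − 13 = 2; all invariant factors of ∂_2 are 1 so no torsion. So H_1 ≅ Z^2.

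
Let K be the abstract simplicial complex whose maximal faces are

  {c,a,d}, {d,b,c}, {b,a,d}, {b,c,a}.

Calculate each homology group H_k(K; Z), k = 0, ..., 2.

H_0 ≅ Z,  H_1 = 0,  H_2 ≅ Z.

K has 4 vertices, 6 edges, 4 triangles.
rank ∂_0 = 0, rank ∂_1 = 3 ⇒ b_0 = 4 − 0 − 3 = 1; all invariant factors of ∂_1 are 1 so no torsion. So H_0 ≅ Z.
rank ∂_1 = 3, rank ∂_2 = 3 ⇒ b_1 = 6 − 3 − 3 = 0; all invariant factors of ∂_2 are 1 so no torsion. So H_1 ≅ 0.
rank ∂_2 = 3, rank ∂_3 = 0 ⇒ b_2 = 4 − 3 − 0 = 1. So H_2 ≅ Z.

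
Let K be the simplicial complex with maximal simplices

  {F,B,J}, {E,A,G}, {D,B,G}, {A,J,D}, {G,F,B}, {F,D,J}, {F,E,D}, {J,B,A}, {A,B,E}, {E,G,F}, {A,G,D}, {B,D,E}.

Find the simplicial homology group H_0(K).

H_0 = Z.

We work with the vertex ordering A < B < D < E < F < G < J. The simplices of K, each written with vertices in increasing order, are:

  0-simplices (7): A, B, D, E, F, G, J
  1-simplices (18): AB, AD, AE, AG, AJ, BD, BE, BF, BG, BJ, DE, DF, DG, DJ, EF, EG, FG, FJ
  2-simplices (12): ABE, ABJ, ADG, ADJ, AEG, BDE, BDG, BFG, BFJ, DEF, DFJ, EFG

Hence C_0 ≅ Z^7, C_1 ≅ Z^18, C_2 ≅ Z^12.

∂_1: C_1 → C_0 is given by ∂[p,q] = [q] − [p]. For instance
  ∂AJ = J − A.
The 7×18 boundary matrix has rank 6 and Smith normal form diag(1,1,1,1,1,1).

The boundary map ∂_2: C_2 → C_1 maps a triangle to the signed sum of its edges. For instance
  ∂ABE = BE − AE + AB,
  ∂DFJ = FJ − DJ + DF.
As a 18×12 matrix over Z this has rank 12, with invariant factors (1,1,1,1,1,1,1,1,1,1,1,2).

Computing H_k = (kernel of ∂_k) / (image of ∂_{k+1}):

  H_0: rank C_0 − rank ∂_1 = 7 − 6 = 1, and the invariant factors of ∂_1 are all 1, so H_0 = Z.

(K is a triangulation of the real projective plane RP^2.)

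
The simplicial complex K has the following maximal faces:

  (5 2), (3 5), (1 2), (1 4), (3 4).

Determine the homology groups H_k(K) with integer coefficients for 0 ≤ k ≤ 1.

H_0 ≅ Z,  H_1 ≅ Z.

Fix the vertex order 1 < 2 < 3 < 4 < 5 and write every simplex with vertices in increasing order. Then dim K = 1 and the simplices of K are:

  0-simplices (5): [1], [2], [3], [4], [5]
  1-simplices (5): [1,2], [1,4], [2,5], [3,4], [3,5]

giving chain groups C_0 ≅ Z^5, C_1 ≅ Z^5.

∂_1: C_1 → C_0 is given by ∂[p,q] = [q] − [p]. For instance
  ∂[1,2] = [2] − [1].
This gives a 5×5 integer matrix of rank 4; reducing to Smith normal form yields diagonal entries (1,1,1,1).

Computing H_k = (kernel of ∂_k) / (image of ∂_{k+1}):

  H_0: rank C_0 − rank ∂_1 = 5 − 4 = 1, and the invariant factors of ∂_1 are all 1, so H_0 ≅ Z.
  H_1: rank ker ∂_1 − rank ∂_2 = (5 − 4) − 0 = 1, and there is no ∂_2, so H_1 ≅ Z.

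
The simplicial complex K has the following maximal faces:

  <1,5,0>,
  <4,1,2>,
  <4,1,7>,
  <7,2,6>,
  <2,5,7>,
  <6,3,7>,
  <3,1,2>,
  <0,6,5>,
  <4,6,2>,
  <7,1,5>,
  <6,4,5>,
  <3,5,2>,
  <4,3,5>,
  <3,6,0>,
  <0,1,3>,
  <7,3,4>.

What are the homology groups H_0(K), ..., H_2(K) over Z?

H_0 = Z,  H_1 = Z^2,  H_2 = Z.

Take the total order 0 < 1 < 2 < 3 < 4 < 5 < 6 < 7 on the vertex set. Then K (dimension 2) consists of the simplices:

  0-simplices (8): [0], [1], [2], [3], [4], [5], [6], [7]
  1-simplices (24): (24 of them)
  2-simplices (16): [0,1,3], [0,1,5], [0,3,6], [0,5,6], [1,2,3], [1,2,4], [1,4,7], [1,5,7], [2,3,5], [2,4,6], [2,5,7], [2,6,7], [3,4,5], [3,4,7], [3,6,7], [4,5,6]

Hence C_0 ≅ Z^8, C_1 ≅ Z^24, C_2 ≅ Z^16.

The boundary map ∂_1: C_1 → C_0 sends each edge [p,q] (with p < q) to q − p. For instance
  ∂[0,1] = [1] − [0].
As a 8×24 matrix over Z this has rank 7, with invariant factors (1,1,1,1,1,1,1).

∂_2: C_2 → C_1 sends each 2-simplex [p,q,r] to [q,r] − [p,r] + [p,q]. For instance
  ∂[0,3,6] = [3,6] − [0,6] + [0,3],
  ∂[0,1,5] = [1,5] − [0,5] + [0,1].
The resulting 24×16 matrix has rank 15, and its Smith normal form has invariant factors (1,1,1,1,1,1,1,1,1,1,1,1,1,1,1).

Now H_k = ker ∂_k / im ∂_{k+1}, so:

  H_0: rank C_0 − rank ∂_1 = 8 − 7 = 1, and the invariant factors of ∂_1 are all 1, so H_0 = Z.
  H_1: rank ker ∂_1 − rank ∂_2 = (24 − 7) − 15 = 2, and the invariant factors of ∂_2 are all 1, so H_1 = Z^2.
  H_2: rank ker ∂_2 − rank ∂_3 = (16 − 15) − 0 = 1, and there is no ∂_3, so H_2 = Z.

As a check, the Euler characteristic is 8 − 24 + 16 = 0, which agrees with 1 − 2 + 1 = 0.
(K is a triangulation of the torus T^2.)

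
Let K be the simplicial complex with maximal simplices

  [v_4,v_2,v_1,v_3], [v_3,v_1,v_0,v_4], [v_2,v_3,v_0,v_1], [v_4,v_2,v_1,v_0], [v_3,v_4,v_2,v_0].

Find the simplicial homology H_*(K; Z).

H_0 = Z,  H_1 = 0,  H_2 = 0,  H_3 = Z.

We work with the vertex ordering v_0 < v_1 < v_2 < v_3 < v_4. The simplices of K, each written with vertices in increasing order, are:

  0-simplices (5): [v_0], [v_1], [v_2], [v_3], [v_4]
  1-simplices (10): [v_0,v_1], [v_0,v_2], [v_0,v_3], [v_0,v_4], [v_1,v_2], [v_1,v_3], [v_1,v_4], [v_2,v_3], [v_2,v_4], [v_3,v_4]
  2-simplices (10): [v_0,v_1,v_2], [v_0,v_1,v_3], [v_0,v_1,v_4], [v_0,v_2,v_3], [v_0,v_2,v_4], [v_0,v_3,v_4], [v_1,v_2,v_3], [v_1,v_2,v_4], [v_1,v_3,v_4], [v_2,v_3,v_4]
  3-simplices (5): [v_0,v_1,v_2,v_3], [v_0,v_1,v_2,v_4], [v_0,v_1,v_3,v_4], [v_0,v_2,v_3,v_4], [v_1,v_2,v_3,v_4]

Hence C_0 ≅ Z^5, C_1 ≅ Z^10, C_2 ≅ Z^10, C_3 ≅ Z^5.

Boundary ∂_1: C_1 → C_0 sends each edge [p,q] (with p < q) to q − p.
This gives a 5×10 integer matrix of rank 4; reducing to Smith normal form yields diagonal entries (1,1,1,1).

Boundary ∂_2: C_2 → C_1 maps a triangle to the signed sum of its edges. For instance
  ∂[v_1,v_2,v_3] = [v_2,v_3] − [v_1,v_3] + [v_1,v_2],
  ∂[v_0,v_1,v_3] = [v_1,v_3] − [v_0,v_3] + [v_0,v_1].
This gives a 10×10 integer matrix of rank 6; reducing to Smith normal form yields diagonal entries (1,1,1,1,1,1).

∂_3: C_3 → C_2 sends each 3-simplex σ to the alternating sum Σ_i (−1)^i (σ with its i-th vertex removed). For instance
  ∂[v_0,v_2,v_3,v_4] = [v_2,v_3,v_4] − [v_0,v_3,v_4] + [v_0,v_2,v_4] − [v_0,v_2,v_3],
  ∂[v_0,v_1,v_2,v_4] = [v_1,v_2,v_4] − [v_0,v_2,v_4] + [v_0,v_1,v_4] − [v_0,v_1,v_2].
As a 10×5 matrix over Z this has rank 4, with invariant factors (1,1,1,1).

Computing H_k = (kernel of ∂_k) / (image of ∂_{k+1}):

  H_0: rank C_0 − rank ∂_1 = 5 − 4 = 1, and the invariant factors of ∂_1 are all 1, so H_0 ≅ Z.
  H_1: rank ker ∂_1 − rank ∂_2 = (10 − 4) − 6 = 0, and the invariant factors of ∂_2 are all 1, so H_1 ≅ 0.
  H_2: rank ker ∂_2 − rank ∂_3 = (10 − 6) − 4 = 0, and the invariant factors of ∂_3 are all 1, so H_2 ≅ 0.
  H_3: rank ker ∂_3 − rank ∂_4 = (5 − 4) − 0 = 1, and there is no ∂_4, so H_3 ≅ Z.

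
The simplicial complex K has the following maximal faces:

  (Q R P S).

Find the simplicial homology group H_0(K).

H_0 = Z.

Take the total order P < Q < R < S on the vertex set. Then K (dimension 3) consists of the simplices:

  0-simplices (4): P, Q, R, S
  1-simplices (6): PQ, PR, PS, QR, QS, RS
  2-simplices (4): PQR, PQS, PRS, QRS
  3-simplices (1): PQRS

giving chain groups C_0 ≅ Z^4, C_1 ≅ Z^6, C_2 ≅ Z^4, C_3 ≅ Z^1.

∂_1: C_1 → C_0 sends each edge [p,q] (with p < q) to q − p.
The resulting 4×6 matrix has rank 3, and its Smith normal form has invariant factors (1,1,1).

∂_2: C_2 → C_1 acts by ∂[p,q,r] = [q,r] − [p,r] + [p,q]. For instance
  ∂PRS = RS − PS + PR,
  ∂QRS = RS − QS + QR.
The 6×4 boundary matrix has rank 3 and Smith normal form diag(1,1,1).

∂_3: C_3 → C_2 sends each 3-simplex σ to the alternating sum Σ_i (−1)^i (σ with its i-th vertex removed). For instance
  ∂PQRS = QRS − PRS + PQS − PQR.
The resulting 4×1 matrix has rank 1, and its Smith normal form has invariant factors (1).

Reading off H_k = ker ∂_k / im ∂_{k+1}:

  H_0: rank C_0 − rank ∂_1 = 4 − 3 = 1, and the invariant factors of ∂_1 are all 1, so H_0 ≅ Z.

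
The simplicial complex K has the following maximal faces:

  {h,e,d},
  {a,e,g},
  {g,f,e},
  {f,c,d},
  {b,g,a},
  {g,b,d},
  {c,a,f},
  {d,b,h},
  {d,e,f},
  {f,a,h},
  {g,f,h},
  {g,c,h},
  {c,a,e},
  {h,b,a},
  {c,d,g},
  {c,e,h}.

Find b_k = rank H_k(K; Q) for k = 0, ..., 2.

Order the vertices as a < b < c < d < e < f < g < h. Listing each simplex with vertices in this order, K has dimension 2 with simplices:

  0-simplices (8): a, b, c, d, e, f, g, h
  1-simplices (24): ab, ac, ae, af, ag, ah, bd, bg, bh, cd, ce, cf, cg, ch, de, df, dg, dh, ef, eg, eh, fg, fh, gh
  2-simplices (16): abg, abh, ace, acf, aeg, afh, bdg, bdh, cdf, cdg, ceh, cgh, def, deh, efg, fgh

Hence C_0 ≅ Z^8, C_1 ≅ Z^24, C_2 ≅ Z^16.

Boundary ∂_1: C_1 → C_0 maps an edge to its endpoints' difference, ∂[p,q] = q − p. For instance
  ∂ac = c − a.
As a 8×24 matrix over Z this has rank 7, with invariant factors (1,1,1,1,1,1,1).

The boundary map ∂_2: C_2 → C_1 maps a triangle to the signed sum of its edges. For instance
  ∂fgh = gh − fh + fg,
  ∂afh = fh − ah + af.
The 24×16 boundary matrix has rank 15 and Smith normal form diag(1,1,1,1,1,1,1,1,1,1,1,1,1,1,1).

Reading off H_k = ker ∂_k / im ∂_{k+1}:

  H_0: rank C_0 − rank ∂_1 = 8 − 7 = 1, and the invariant factors of ∂_1 are all 1, so H_0 = Z.
  H_1: rank ker ∂_1 − rank ∂_2 = (24 − 7) − 15 = 2, and the invariant factors of ∂_2 are all 1, so H_1 = Z^2.
  H_2: rank ker ∂_2 − rank ∂_3 = (16 − 15) − 0 = 1, and there is no ∂_3, so H_2 = Z.

Hence the Betti numbers are b_0 = 1, b_1 = 2, b_2 = 1.

b_0 = 1, b_1 = 2, b_2 = 1.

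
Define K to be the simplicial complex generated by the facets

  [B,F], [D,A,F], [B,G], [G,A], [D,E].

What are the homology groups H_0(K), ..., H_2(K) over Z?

Take the total order A < B < D < E < F < G on the vertex set. Then K (dimension 2) consists of the simplices:

  0-simplices (6): A, B, D, E, F, G
  1-simplices (7): AD, AF, AG, BF, BG, DE, DF
  2-simplices (1): ADF

so the chain groups are C_0 ≅ Z^6, C_1 ≅ Z^7, C_2 ≅ Z^1.

Boundary ∂_1: C_1 → C_0 sends each edge [p,q] (with p < q) to q − p.
The 6×7 boundary matrix has rank 5 and Smith normal form diag(1,1,1,1,1).

Boundary ∂_2: C_2 → C_1 acts by ∂[p,q,r] = [q,r] − [p,r] + [p,q]. For instance
  ∂ADF = DF − AF + AD.
As a 7×1 matrix over Z this has rank 1, with invariant factors (1).

Reading off H_k = ker ∂_k / im ∂_{k+1}:

  H_0: rank C_0 − rank ∂_1 = 6 − 5 = 1, and the invariant factors of ∂_1 are all 1, so H_0 ≅ Z.
  H_1: rank ker ∂_1 − rank ∂_2 = (7 − 5) − 1 = 1, and the invariant factors of ∂_2 are all 1, so H_1 ≅ Z.
  H_2: rank ker ∂_2 − rank ∂_3 = (1 − 1) − 0 = 0, and there is no ∂_3, so H_2 ≅ 0.

H_0 = Z,  H_1 = Z,  H_2 = 0.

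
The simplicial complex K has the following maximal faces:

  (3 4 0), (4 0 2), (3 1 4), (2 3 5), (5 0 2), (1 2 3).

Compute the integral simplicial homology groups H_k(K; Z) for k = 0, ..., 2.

H_0 = Z,  H_1 = Z,  H_2 = 0.

Order the vertices as 0 < 1 < 2 < 3 < 4 < 5. Listing each simplex with vertices in this order, K has dimension 2 with simplices:

  0-simplices (6): [0], [1], [2], [3], [4], [5]
  1-simplices (12): [0,2], [0,3], [0,4], [0,5], [1,2], [1,3], [1,4], [2,3], [2,4], [2,5], [3,4], [3,5]
  2-simplices (6): [0,2,4], [0,2,5], [0,3,4], [1,2,3], [1,3,4], [2,3,5]

giving chain groups C_0 ≅ Z^6, C_1 ≅ Z^12, C_2 ≅ Z^6.

∂_1: C_1 → C_0 sends each edge [p,q] (with p < q) to q − p. For instance
  ∂[3,5] = [5] − [3].
As a 6×12 matrix over Z this has rank 5, with invariant factors (1,1,1,1,1).

The boundary map ∂_2: C_2 → C_1 acts by ∂[p,q,r] = [q,r] − [p,r] + [p,q]. For instance
  ∂[1,2,3] = [2,3] − [1,3] + [1,2],
  ∂[0,3,4] = [3,4] − [0,4] + [0,3].
This gives a 12×6 integer matrix of rank 6; reducing to Smith normal form yields diagonal entries (1,1,1,1,1,1).

Computing H_k = (kernel of ∂_k) / (image of ∂_{k+1}):

  H_0: rank C_0 − rank ∂_1 = 6 − 5 = 1, and the invariant factors of ∂_1 are all 1, so H_0 ≅ Z.
  H_1: rank ker ∂_1 − rank ∂_2 = (12 − 5) − 6 = 1, and the invariant factors of ∂_2 are all 1, so H_1 ≅ Z.
  H_2: rank ker ∂_2 − rank ∂_3 = (6 − 6) − 0 = 0, and there is no ∂_3, so H_2 ≅ 0.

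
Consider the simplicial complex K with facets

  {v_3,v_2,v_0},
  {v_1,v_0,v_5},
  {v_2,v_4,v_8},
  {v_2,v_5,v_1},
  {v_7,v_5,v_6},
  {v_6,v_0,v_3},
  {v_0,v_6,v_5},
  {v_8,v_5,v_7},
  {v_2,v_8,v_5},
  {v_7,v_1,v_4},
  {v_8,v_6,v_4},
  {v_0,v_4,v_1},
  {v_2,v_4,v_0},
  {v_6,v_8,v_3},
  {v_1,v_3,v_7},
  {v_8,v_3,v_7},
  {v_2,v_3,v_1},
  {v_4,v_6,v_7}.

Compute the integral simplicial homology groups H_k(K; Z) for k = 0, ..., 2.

We work with the vertex ordering v_0 < v_1 < v_2 < v_3 < v_4 < v_5 < v_6 < v_7 < v_8. The simplices of K, each written with vertices in increasing order, are:

  0-simplices (9): [v_0], [v_1], [v_2], [v_3], [v_4], [v_5], [v_6], [v_7], [v_8]
  1-simplices (27): (27 of them)
  2-simplices (18): (18 of them)

so the chain groups are C_0 ≅ Z^9, C_1 ≅ Z^27, C_2 ≅ Z^18.

Boundary ∂_1: C_1 → C_0 is given by ∂[p,q] = [q] − [p]. For instance
  ∂[v_0,v_3] = [v_3] − [v_0].
This gives a 9×27 integer matrix of rank 8; reducing to Smith normal form yields diagonal entries (1,1,1,1,1,1,1,1).

∂_2: C_2 → C_1 maps a triangle to the signed sum of its edges. For instance
  ∂[v_2,v_4,v_8] = [v_4,v_8] − [v_2,v_8] + [v_2,v_4],
  ∂[v_1,v_4,v_7] = [v_4,v_7] − [v_1,v_7] + [v_1,v_4].
The 27×18 boundary matrix has rank 18 and Smith normal form diag(1,1,1,1,1,1,1,1,1,1,1,1,1,1,1,1,1,2).

Computing H_k = (kernel of ∂_k) / (image of ∂_{k+1}):

  H_0: rank C_0 − rank ∂_1 = 9 − 8 = 1, and the invariant factors of ∂_1 are all 1, so H_0 = Z.
  H_1: rank ker ∂_1 − rank ∂_2 = (27 − 8) − 18 = 1, and ∂_2 has invariant factor 2 > 1, so H_1 = Z ⊕ Z_2.
  H_2: rank ker ∂_2 − rank ∂_3 = (18 − 18) − 0 = 0, and there is no ∂_3, so H_2 = 0.

(K is a triangulation of the Klein bottle.)

H_0 = Z,  H_1 = Z ⊕ Z_2,  H_2 = 0.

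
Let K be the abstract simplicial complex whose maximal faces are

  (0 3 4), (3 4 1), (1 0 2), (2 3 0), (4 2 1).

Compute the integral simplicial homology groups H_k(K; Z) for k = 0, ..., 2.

Order the vertices as 0 < 1 < 2 < 3 < 4. Listing each simplex with vertices in this order, K has dimension 2 with simplices:

  0-simplices (5): [0], [1], [2], [3], [4]
  1-simplices (10): [0,1], [0,2], [0,3], [0,4], [1,2], [1,3], [1,4], [2,3], [2,4], [3,4]
  2-simplices (5): [0,1,2], [0,2,3], [0,3,4], [1,2,4], [1,3,4]

Hence C_0 ≅ Z^5, C_1 ≅ Z^10, C_2 ≅ Z^5.

Boundary ∂_1: C_1 → C_0 is given by ∂[p,q] = [q] − [p].
The 5×10 boundary matrix has rank 4 and Smith normal form diag(1,1,1,1).

∂_2: C_2 → C_1 maps a triangle to the signed sum of its edges. For instance
  ∂[1,3,4] = [3,4] − [1,4] + [1,3],
  ∂[0,2,3] = [2,3] − [0,3] + [0,2].
The 10×5 boundary matrix has rank 5 and Smith normal form diag(1,1,1,1,1).

From H_k ≅ ker(∂_k) / im(∂_{k+1}) we obtain:

  H_0: rank C_0 − rank ∂_1 = 5 − 4 = 1, and the invariant factors of ∂_1 are all 1, so H_0 = Z.
  H_1: rank ker ∂_1 − rank ∂_2 = (10 − 4) − 5 = 1, and the invariant factors of ∂_2 are all 1, so H_1 = Z.
  H_2: rank ker ∂_2 − rank ∂_3 = (5 − 5) − 0 = 0, and there is no ∂_3, so H_2 = 0.

H_0 = Z,  H_1 = Z,  H_2 = 0.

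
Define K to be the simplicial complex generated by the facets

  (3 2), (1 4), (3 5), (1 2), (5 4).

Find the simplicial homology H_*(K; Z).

H_0 = Z,  H_1 = Z.

K has 5 vertices, 5 edges.
rank ∂_0 = 0, rank ∂_1 = 4 ⇒ b_0 = 5 − 0 − 4 = 1; all invariant factors of ∂_1 are 1 so no torsion. So H_0 ≅ Z.
rank ∂_1 = 4, rank ∂_2 = 0 ⇒ b_1 = 5 − 4 − 0 = 1. So H_1 ≅ Z.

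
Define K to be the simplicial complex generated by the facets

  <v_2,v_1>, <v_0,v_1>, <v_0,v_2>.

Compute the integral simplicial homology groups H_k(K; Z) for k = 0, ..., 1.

H_0 = Z,  H_1 = Z.

K has 3 vertices, 3 edges.
rank ∂_0 = 0, rank ∂_1 = 2 ⇒ b_0 = 3 − 0 − 2 = 1; all invariant factors of ∂_1 are 1 so no torsion. So H_0 ≅ Z.
rank ∂_1 = 2, rank ∂_2 = 0 ⇒ b_1 = 3 − 2 − 0 = 1. So H_1 ≅ Z.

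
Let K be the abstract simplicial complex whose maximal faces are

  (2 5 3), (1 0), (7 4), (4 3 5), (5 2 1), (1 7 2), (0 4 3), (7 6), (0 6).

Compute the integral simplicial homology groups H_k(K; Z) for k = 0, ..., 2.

Take the total order 0 < 1 < 2 < 3 < 4 < 5 < 6 < 7 on the vertex set. Then K (dimension 2) consists of the simplices:

  0-simplices (8): [0], [1], [2], [3], [4], [5], [6], [7]
  1-simplices (15): [0,1], [0,3], [0,4], [0,6], [1,2], [1,5], [1,7], [2,3], [2,5], [2,7], [3,4], [3,5], [4,5], [4,7], [6,7]
  2-simplices (5): [0,3,4], [1,2,5], [1,2,7], [2,3,5], [3,4,5]

so the chain groups are C_0 ≅ Z^8, C_1 ≅ Z^15, C_2 ≅ Z^5.

The boundary map ∂_1: C_1 → C_0 maps an edge to its endpoints' difference, ∂[p,q] = q − p. For instance
  ∂[6,7] = [7] − [6].
This gives a 8×15 integer matrix of rank 7; reducing to Smith normal form yields diagonal entries (1,1,1,1,1,1,1).

∂_2: C_2 → C_1 maps a triangle to the signed sum of its edges. For instance
  ∂[1,2,5] = [2,5] − [1,5] + [1,2],
  ∂[0,3,4] = [3,4] − [0,4] + [0,3].
As a 15×5 matrix over Z this has rank 5, with invariant factors (1,1,1,1,1).

Reading off H_k = ker ∂_k / im ∂_{k+1}:

  H_0: rank C_0 − rank ∂_1 = 8 − 7 = 1, and the invariant factors of ∂_1 are all 1, so H_0 = Z.
  H_1: rank ker ∂_1 − rank ∂_2 = (15 − 7) − 5 = 3, and the invariant factors of ∂_2 are all 1, so H_1 = Z^3.
  H_2: rank ker ∂_2 − rank ∂_3 = (5 − 5) − 0 = 0, and there is no ∂_3, so H_2 = 0.

H_0 ≅ Z,  H_1 ≅ Z^3,  H_2 = 0.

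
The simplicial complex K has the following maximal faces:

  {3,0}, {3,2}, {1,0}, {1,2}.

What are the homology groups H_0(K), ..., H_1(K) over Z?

H_0 ≅ Z,  H_1 ≅ Z.

Fix the vertex order 0 < 1 < 2 < 3 and write every simplex with vertices in increasing order. Then dim K = 1 and the simplices of K are:

  0-simplices (4): [0], [1], [2], [3]
  1-simplices (4): [0,1], [0,3], [1,2], [2,3]

giving chain groups C_0 ≅ Z^4, C_1 ≅ Z^4.

∂_1: C_1 → C_0 is given by ∂[p,q] = [q] − [p]. For instance
  ∂[1,2] = [2] − [1].
This gives a 4×4 integer matrix of rank 3; reducing to Smith normal form yields diagonal entries (1,1,1).

Reading off H_k = ker ∂_k / im ∂_{k+1}:

  H_0: rank C_0 − rank ∂_1 = 4 − 3 = 1, and the invariant factors of ∂_1 are all 1, so H_0 ≅ Z.
  H_1: rank ker ∂_1 − rank ∂_2 = (4 − 3) − 0 = 1, and there is no ∂_2, so H_1 ≅ Z.

As a check, the Euler characteristic is 4 − 4 = 0, which agrees with 1 − 1 = 0.
(K is a triangulation of the circle S^1.)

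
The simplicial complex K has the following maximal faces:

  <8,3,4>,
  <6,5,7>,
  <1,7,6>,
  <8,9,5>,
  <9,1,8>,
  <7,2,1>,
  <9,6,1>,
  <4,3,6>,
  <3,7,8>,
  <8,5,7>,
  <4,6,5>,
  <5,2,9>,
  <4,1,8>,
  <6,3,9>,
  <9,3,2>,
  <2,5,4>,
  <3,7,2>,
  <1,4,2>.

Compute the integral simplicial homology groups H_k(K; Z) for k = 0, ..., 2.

Fix the vertex order 1 < 2 < 3 < 4 < 5 < 6 < 7 < 8 < 9 and write every simplex with vertices in increasing order. Then dim K = 2 and the simplices of K are:

  0-simplices (9): [1], [2], [3], [4], [5], [6], [7], [8], [9]
  1-simplices (27): (27 of them)
  2-simplices (18): [1,2,4], [1,2,7], [1,4,8], [1,6,7], [1,6,9], [1,8,9], [2,3,7], [2,3,9], [2,4,5], [2,5,9], [3,4,6], [3,4,8], [3,6,9], [3,7,8], [4,5,6], [5,6,7], [5,7,8], [5,8,9]

giving chain groups C_0 ≅ Z^9, C_1 ≅ Z^27, C_2 ≅ Z^18.

∂_1: C_1 → C_0 sends each edge [p,q] (with p < q) to q − p. For instance
  ∂[8,9] = [9] − [8].
The resulting 9×27 matrix has rank 8, and its Smith normal form has invariant factors (1,1,1,1,1,1,1,1).

The boundary map ∂_2: C_2 → C_1 acts by ∂[p,q,r] = [q,r] − [p,r] + [p,q]. For instance
  ∂[2,3,7] = [3,7] − [2,7] + [2,3],
  ∂[3,6,9] = [6,9] − [3,9] + [3,6].
The 27×18 boundary matrix has rank 17 and Smith normal form diag(1,1,1,1,1,1,1,1,1,1,1,1,1,1,1,1,1).

Reading off H_k = ker ∂_k / im ∂_{k+1}:

  H_0: rank C_0 − rank ∂_1 = 9 − 8 = 1, and the invariant factors of ∂_1 are all 1, so H_0 = Z.
  H_1: rank ker ∂_1 − rank ∂_2 = (27 − 8) − 17 = 2, and the invariant factors of ∂_2 are all 1, so H_1 = Z^2.
  H_2: rank ker ∂_2 − rank ∂_3 = (18 − 17) − 0 = 1, and there is no ∂_3, so H_2 = Z.

H_0 = Z,  H_1 = Z^2,  H_2 = Z.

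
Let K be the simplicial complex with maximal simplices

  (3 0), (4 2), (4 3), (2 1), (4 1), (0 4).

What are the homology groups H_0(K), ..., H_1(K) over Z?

We work with the vertex ordering 0 < 1 < 2 < 3 < 4. The simplices of K, each written with vertices in increasing order, are:

  0-simplices (5): [0], [1], [2], [3], [4]
  1-simplices (6): [0,3], [0,4], [1,2], [1,4], [2,4], [3,4]

so the chain groups are C_0 ≅ Z^5, C_1 ≅ Z^6.

∂_1: C_1 → C_0 is given by ∂[p,q] = [q] − [p].
This gives a 5×6 integer matrix of rank 4; reducing to Smith normal form yields diagonal entries (1,1,1,1).

Reading off H_k = ker ∂_k / im ∂_{k+1}:

  H_0: rank C_0 − rank ∂_1 = 5 − 4 = 1, and the invariant factors of ∂_1 are all 1, so H_0 ≅ Z.
  H_1: rank ker ∂_1 − rank ∂_2 = (6 − 4) − 0 = 2, and there is no ∂_2, so H_1 ≅ Z^2.

As a check, the Euler characteristic is 5 − 6 = -1, which agrees with 1 − 2 = -1.

H_0 = Z,  H_1 = Z^2.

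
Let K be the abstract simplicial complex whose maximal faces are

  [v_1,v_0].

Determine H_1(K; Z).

We work with the vertex ordering v_0 < v_1. The simplices of K, each written with vertices in increasing order, are:

  0-simplices (2): [v_0], [v_1]
  1-simplices (1): [v_0,v_1]

so the chain groups are C_0 ≅ Z^2, C_1 ≅ Z^1.

Boundary ∂_1: C_1 → C_0 maps an edge to its endpoints' difference, ∂[p,q] = q − p. For instance
  ∂[v_0,v_1] = [v_1] − [v_0].
The 2×1 boundary matrix has rank 1 and Smith normal form diag(1).

Now H_k = ker ∂_k / im ∂_{k+1}, so:

  H_1: rank ker ∂_1 − rank ∂_2 = (1 − 1) − 0 = 0, and there is no ∂_2, so H_1 = 0.

(K is a triangulation of the 1-simplex.)

H_1 = 0.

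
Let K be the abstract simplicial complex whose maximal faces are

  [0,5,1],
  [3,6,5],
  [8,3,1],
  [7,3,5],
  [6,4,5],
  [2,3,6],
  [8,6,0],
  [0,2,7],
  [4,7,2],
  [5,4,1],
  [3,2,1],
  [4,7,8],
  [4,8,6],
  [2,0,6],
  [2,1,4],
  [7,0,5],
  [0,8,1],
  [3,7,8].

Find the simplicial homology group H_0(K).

We work with the vertex ordering 0 < 1 < 2 < 3 < 4 < 5 < 6 < 7 < 8. The simplices of K, each written with vertices in increasing order, are:

  0-simplices (9): [0], [1], [2], [3], [4], [5], [6], [7], [8]
  1-simplices (27): (27 of them)
  2-simplices (18): [0,1,5], [0,1,8], [0,2,6], [0,2,7], [0,5,7], [0,6,8], [1,2,3], [1,2,4], [1,3,8], [1,4,5], [2,3,6], [2,4,7], [3,5,6], [3,5,7], [3,7,8], [4,5,6], [4,6,8], [4,7,8]

so the chain groups are C_0 ≅ Z^9, C_1 ≅ Z^27, C_2 ≅ Z^18.

The boundary map ∂_1: C_1 → C_0 is given by ∂[p,q] = [q] − [p]. For instance
  ∂[5,7] = [7] − [5].
As a 9×27 matrix over Z this has rank 8, with invariant factors (1,1,1,1,1,1,1,1).

Boundary ∂_2: C_2 → C_1 acts by ∂[p,q,r] = [q,r] − [p,r] + [p,q]. For instance
  ∂[0,2,6] = [2,6] − [0,6] + [0,2],
  ∂[3,5,7] = [5,7] − [3,7] + [3,5].
This gives a 27×18 integer matrix of rank 17; reducing to Smith normal form yields diagonal entries (1,1,1,1,1,1,1,1,1,1,1,1,1,1,1,1,1).

From H_k ≅ ker(∂_k) / im(∂_{k+1}) we obtain:

  H_0: rank C_0 − rank ∂_1 = 9 − 8 = 1, and the invariant factors of ∂_1 are all 1, so H_0 ≅ Z.

H_0 ≅ Z.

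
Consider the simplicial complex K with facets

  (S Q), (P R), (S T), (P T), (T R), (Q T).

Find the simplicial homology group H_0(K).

We work with the vertex ordering P < Q < R < S < T. The simplices of K, each written with vertices in increasing order, are:

  0-simplices (5): P, Q, R, S, T
  1-simplices (6): PR, PT, QS, QT, RT, ST

giving chain groups C_0 ≅ Z^5, C_1 ≅ Z^6.

∂_1: C_1 → C_0 maps an edge to its endpoints' difference, ∂[p,q] = q − p. For instance
  ∂QT = T − Q.
As a 5×6 matrix over Z this has rank 4, with invariant factors (1,1,1,1).

From H_k ≅ ker(∂_k) / im(∂_{k+1}) we obtain:

  H_0: rank C_0 − rank ∂_1 = 5 − 4 = 1, and the invariant factors of ∂_1 are all 1, so H_0 ≅ Z.

H_0 = Z.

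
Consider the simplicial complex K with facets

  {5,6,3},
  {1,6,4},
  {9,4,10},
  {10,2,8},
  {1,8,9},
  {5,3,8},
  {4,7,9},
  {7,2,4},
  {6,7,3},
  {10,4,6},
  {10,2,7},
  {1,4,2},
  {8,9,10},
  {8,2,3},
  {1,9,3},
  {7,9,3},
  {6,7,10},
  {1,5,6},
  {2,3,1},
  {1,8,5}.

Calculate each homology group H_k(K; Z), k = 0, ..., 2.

H_0 = Z,  H_1 = Z × Z/2,  H_2 = 0.

We work with the vertex ordering 1 < 2 < 3 < 4 < 5 < 6 < 7 < 8 < 9 < 10. The simplices of K, each written with vertices in increasing order, are:

  0-simplices (10): [1], [2], [3], [4], [5], [6], [7], [8], [9], [10]
  1-simplices (30): (30 of them)
  2-simplices (20): (20 of them)

giving chain groups C_0 ≅ Z^10, C_1 ≅ Z^30, C_2 ≅ Z^20.

The boundary map ∂_1: C_1 → C_0 maps an edge to its endpoints' difference, ∂[p,q] = q − p. For instance
  ∂[8,10] = [10] − [8].
The 10×30 boundary matrix has rank 9 and Smith normal form diag(1,1,1,1,1,1,1,1,1).

∂_2: C_2 → C_1 acts by ∂[p,q,r] = [q,r] − [p,r] + [p,q]. For instance
  ∂[1,2,4] = [2,4] − [1,4] + [1,2],
  ∂[6,7,10] = [7,10] − [6,10] + [6,7].
The 30×20 boundary matrix has rank 20 and Smith normal form diag(1,1,1,1,1,1,1,1,1,1,1,1,1,1,1,1,1,1,1,2).

Reading off H_k = ker ∂_k / im ∂_{k+1}:

  H_0: rank C_0 − rank ∂_1 = 10 − 9 = 1, and the invariant factors of ∂_1 are all 1, so H_0 ≅ Z.
  H_1: rank ker ∂_1 − rank ∂_2 = (30 − 9) − 20 = 1, and ∂_2 has invariant factor 2 > 1, so H_1 ≅ Z × Z/2.
  H_2: rank ker ∂_2 − rank ∂_3 = (20 − 20) − 0 = 0, and there is no ∂_3, so H_2 ≅ 0.

(K is a triangulation of the Klein bottle.)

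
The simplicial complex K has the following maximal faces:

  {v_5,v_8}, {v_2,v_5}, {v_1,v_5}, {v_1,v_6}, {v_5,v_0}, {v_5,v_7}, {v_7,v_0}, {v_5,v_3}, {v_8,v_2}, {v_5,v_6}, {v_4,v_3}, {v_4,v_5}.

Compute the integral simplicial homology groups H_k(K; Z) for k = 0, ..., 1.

H_0 = Z,  H_1 = Z^4.

Order the vertices as v_0 < v_1 < v_2 < v_3 < v_4 < v_5 < v_6 < v_7 < v_8. Listing each simplex with vertices in this order, K has dimension 1 with simplices:

  0-simplices (9): [v_0], [v_1], [v_2], [v_3], [v_4], [v_5], [v_6], [v_7], [v_8]
  1-simplices (12): [v_0,v_5], [v_0,v_7], [v_1,v_5], [v_1,v_6], [v_2,v_5], [v_2,v_8], [v_3,v_4], [v_3,v_5], [v_4,v_5], [v_5,v_6], [v_5,v_7], [v_5,v_8]

giving chain groups C_0 ≅ Z^9, C_1 ≅ Z^12.

The boundary map ∂_1: C_1 → C_0 maps an edge to its endpoints' difference, ∂[p,q] = q − p.
The 9×12 boundary matrix has rank 8 and Smith normal form diag(1,1,1,1,1,1,1,1).

Now H_k = ker ∂_k / im ∂_{k+1}, so:

  H_0: rank C_0 − rank ∂_1 = 9 − 8 = 1, and the invariant factors of ∂_1 are all 1, so H_0 = Z.
  H_1: rank ker ∂_1 − rank ∂_2 = (12 − 8) − 0 = 4, and there is no ∂_2, so H_1 = Z^4.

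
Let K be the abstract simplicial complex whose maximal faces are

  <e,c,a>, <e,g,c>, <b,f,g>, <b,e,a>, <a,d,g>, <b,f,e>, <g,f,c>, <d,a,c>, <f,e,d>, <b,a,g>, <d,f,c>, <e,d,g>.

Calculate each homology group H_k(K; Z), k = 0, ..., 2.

Fix the vertex order a < b < c < d < e < f < g and write every simplex with vertices in increasing order. Then dim K = 2 and the simplices of K are:

  0-simplices (7): a, b, c, d, e, f, g
  1-simplices (18): ab, ac, ad, ae, ag, be, bf, bg, cd, ce, cf, cg, de, df, dg, ef, eg, fg
  2-simplices (12): abe, abg, acd, ace, adg, bef, bfg, cdf, ceg, cfg, def, deg

so the chain groups are C_0 ≅ Z^7, C_1 ≅ Z^18, C_2 ≅ Z^12.

∂_1: C_1 → C_0 sends each edge [p,q] (with p < q) to q − p.
As a 7×18 matrix over Z this has rank 6, with invariant factors (1,1,1,1,1,1).

∂_2: C_2 → C_1 sends each 2-simplex [p,q,r] to [q,r] − [p,r] + [p,q]. For instance
  ∂ceg = eg − cg + ce,
  ∂adg = dg − ag + ad.
As a 18×12 matrix over Z this has rank 12, with invariant factors (1,1,1,1,1,1,1,1,1,1,1,2).

Now H_k = ker ∂_k / im ∂_{k+1}, so:

  H_0: rank C_0 − rank ∂_1 = 7 − 6 = 1, and the invariant factors of ∂_1 are all 1, so H_0 ≅ Z.
  H_1: rank ker ∂_1 − rank ∂_2 = (18 − 6) − 12 = 0, and ∂_2 has invariant factor 2 > 1, so H_1 ≅ Z/2.
  H_2: rank ker ∂_2 − rank ∂_3 = (12 − 12) − 0 = 0, and there is no ∂_3, so H_2 ≅ 0.

H_0 = Z,  H_1 = Z/2,  H_2 = 0.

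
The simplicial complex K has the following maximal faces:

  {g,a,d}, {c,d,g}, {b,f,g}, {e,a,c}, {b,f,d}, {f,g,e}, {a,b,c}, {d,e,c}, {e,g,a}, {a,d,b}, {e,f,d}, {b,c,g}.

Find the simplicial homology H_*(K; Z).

H_0 ≅ Z,  H_1 ≅ Z/2Z,  H_2 = 0.

Fix the vertex order a < b < c < d < e < f < g and write every simplex with vertices in increasing order. Then dim K = 2 and the simplices of K are:

  0-simplices (7): a, b, c, d, e, f, g
  1-simplices (18): ab, ac, ad, ae, ag, bc, bd, bf, bg, cd, ce, cg, de, df, dg, ef, eg, fg
  2-simplices (12): abc, abd, ace, adg, aeg, bcg, bdf, bfg, cde, cdg, def, efg

Hence C_0 ≅ Z^7, C_1 ≅ Z^18, C_2 ≅ Z^12.

Boundary ∂_1: C_1 → C_0 maps an edge to its endpoints' difference, ∂[p,q] = q − p. For instance
  ∂cg = g − c.
The resulting 7×18 matrix has rank 6, and its Smith normal form has invariant factors (1,1,1,1,1,1).

The boundary map ∂_2: C_2 → C_1 maps a triangle to the signed sum of its edges. For instance
  ∂cdg = dg − cg + cd,
  ∂bfg = fg − bg + bf.
The 18×12 boundary matrix has rank 12 and Smith normal form diag(1,1,1,1,1,1,1,1,1,1,1,2).

Now H_k = ker ∂_k / im ∂_{k+1}, so:

  H_0: rank C_0 − rank ∂_1 = 7 − 6 = 1, and the invariant factors of ∂_1 are all 1, so H_0 ≅ Z.
  H_1: rank ker ∂_1 − rank ∂_2 = (18 − 6) − 12 = 0, and ∂_2 has invariant factor 2 > 1, so H_1 ≅ Z/2Z.
  H_2: rank ker ∂_2 − rank ∂_3 = (12 − 12) − 0 = 0, and there is no ∂_3, so H_2 ≅ 0.

(K is a triangulation of the real projective plane RP^2.)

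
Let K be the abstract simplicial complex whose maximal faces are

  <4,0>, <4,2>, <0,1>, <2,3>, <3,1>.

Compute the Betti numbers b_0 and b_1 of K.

b_0 = 1, b_1 = 1.

K has 5 vertices, 5 edges.
rank ∂_0 = 0, rank ∂_1 = 4 ⇒ b_0 = 5 − 0 − 4 = 1; all invariant factors of ∂_1 are 1 so no torsion. So H_0 ≅ Z.
rank ∂_1 = 4, rank ∂_2 = 0 ⇒ b_1 = 5 − 4 − 0 = 1. So H_1 ≅ Z.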